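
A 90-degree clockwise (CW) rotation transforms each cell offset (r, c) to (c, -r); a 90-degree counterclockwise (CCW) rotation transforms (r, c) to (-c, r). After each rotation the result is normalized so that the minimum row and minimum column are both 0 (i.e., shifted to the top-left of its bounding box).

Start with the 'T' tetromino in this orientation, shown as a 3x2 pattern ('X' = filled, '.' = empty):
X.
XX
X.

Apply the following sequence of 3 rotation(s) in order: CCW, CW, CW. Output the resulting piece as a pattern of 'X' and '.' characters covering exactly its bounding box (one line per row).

Start:
X.
XX
X.
After rotation 1 (CCW):
.X.
XXX
After rotation 2 (CW):
X.
XX
X.
After rotation 3 (CW):
XXX
.X.

Answer: XXX
.X.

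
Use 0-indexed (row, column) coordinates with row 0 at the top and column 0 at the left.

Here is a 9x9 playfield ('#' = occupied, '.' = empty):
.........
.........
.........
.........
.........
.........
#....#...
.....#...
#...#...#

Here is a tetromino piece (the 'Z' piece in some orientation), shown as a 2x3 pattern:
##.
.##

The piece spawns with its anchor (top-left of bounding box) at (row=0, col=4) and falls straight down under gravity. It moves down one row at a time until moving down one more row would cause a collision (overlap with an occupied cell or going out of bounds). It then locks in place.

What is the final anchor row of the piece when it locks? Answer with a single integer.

Spawn at (row=0, col=4). Try each row:
  row 0: fits
  row 1: fits
  row 2: fits
  row 3: fits
  row 4: fits
  row 5: blocked -> lock at row 4

Answer: 4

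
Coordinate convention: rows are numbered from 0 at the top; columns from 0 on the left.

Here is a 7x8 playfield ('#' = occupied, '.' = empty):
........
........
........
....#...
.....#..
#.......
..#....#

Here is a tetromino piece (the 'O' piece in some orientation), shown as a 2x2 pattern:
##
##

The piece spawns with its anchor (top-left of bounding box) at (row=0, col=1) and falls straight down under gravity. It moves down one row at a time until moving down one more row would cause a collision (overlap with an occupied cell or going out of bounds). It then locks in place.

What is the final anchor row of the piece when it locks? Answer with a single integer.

Spawn at (row=0, col=1). Try each row:
  row 0: fits
  row 1: fits
  row 2: fits
  row 3: fits
  row 4: fits
  row 5: blocked -> lock at row 4

Answer: 4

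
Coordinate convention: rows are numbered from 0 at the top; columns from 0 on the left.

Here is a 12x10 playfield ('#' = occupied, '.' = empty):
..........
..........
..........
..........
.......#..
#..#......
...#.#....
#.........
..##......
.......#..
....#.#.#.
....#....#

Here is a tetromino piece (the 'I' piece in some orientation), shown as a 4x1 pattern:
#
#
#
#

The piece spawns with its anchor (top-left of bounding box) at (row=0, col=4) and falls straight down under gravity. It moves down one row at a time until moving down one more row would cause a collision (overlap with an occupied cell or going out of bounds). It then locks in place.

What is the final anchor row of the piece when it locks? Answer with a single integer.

Answer: 6

Derivation:
Spawn at (row=0, col=4). Try each row:
  row 0: fits
  row 1: fits
  row 2: fits
  row 3: fits
  row 4: fits
  row 5: fits
  row 6: fits
  row 7: blocked -> lock at row 6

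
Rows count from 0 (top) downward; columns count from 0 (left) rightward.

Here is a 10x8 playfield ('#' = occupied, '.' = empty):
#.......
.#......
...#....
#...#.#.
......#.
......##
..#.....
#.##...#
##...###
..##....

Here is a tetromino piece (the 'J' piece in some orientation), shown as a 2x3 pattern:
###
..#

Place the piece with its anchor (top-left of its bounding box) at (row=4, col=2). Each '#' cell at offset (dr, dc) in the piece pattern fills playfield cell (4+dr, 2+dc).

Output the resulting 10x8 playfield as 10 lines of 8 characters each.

Fill (4+0,2+0) = (4,2)
Fill (4+0,2+1) = (4,3)
Fill (4+0,2+2) = (4,4)
Fill (4+1,2+2) = (5,4)

Answer: #.......
.#......
...#....
#...#.#.
..###.#.
....#.##
..#.....
#.##...#
##...###
..##....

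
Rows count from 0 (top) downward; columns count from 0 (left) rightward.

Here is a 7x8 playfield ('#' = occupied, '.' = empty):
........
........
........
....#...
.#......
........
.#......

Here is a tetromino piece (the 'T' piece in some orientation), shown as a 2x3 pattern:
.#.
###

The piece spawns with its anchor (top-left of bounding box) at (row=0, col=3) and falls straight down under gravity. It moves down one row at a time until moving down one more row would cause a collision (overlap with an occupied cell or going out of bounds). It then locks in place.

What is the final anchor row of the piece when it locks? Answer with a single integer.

Answer: 1

Derivation:
Spawn at (row=0, col=3). Try each row:
  row 0: fits
  row 1: fits
  row 2: blocked -> lock at row 1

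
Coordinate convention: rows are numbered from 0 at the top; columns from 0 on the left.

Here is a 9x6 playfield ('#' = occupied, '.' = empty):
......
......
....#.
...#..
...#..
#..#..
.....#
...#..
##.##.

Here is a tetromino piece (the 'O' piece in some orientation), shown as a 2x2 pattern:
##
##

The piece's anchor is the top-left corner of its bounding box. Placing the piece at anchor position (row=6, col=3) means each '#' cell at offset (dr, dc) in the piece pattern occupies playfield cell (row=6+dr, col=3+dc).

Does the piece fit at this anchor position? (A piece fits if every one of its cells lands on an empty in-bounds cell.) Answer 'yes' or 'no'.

Answer: no

Derivation:
Check each piece cell at anchor (6, 3):
  offset (0,0) -> (6,3): empty -> OK
  offset (0,1) -> (6,4): empty -> OK
  offset (1,0) -> (7,3): occupied ('#') -> FAIL
  offset (1,1) -> (7,4): empty -> OK
All cells valid: no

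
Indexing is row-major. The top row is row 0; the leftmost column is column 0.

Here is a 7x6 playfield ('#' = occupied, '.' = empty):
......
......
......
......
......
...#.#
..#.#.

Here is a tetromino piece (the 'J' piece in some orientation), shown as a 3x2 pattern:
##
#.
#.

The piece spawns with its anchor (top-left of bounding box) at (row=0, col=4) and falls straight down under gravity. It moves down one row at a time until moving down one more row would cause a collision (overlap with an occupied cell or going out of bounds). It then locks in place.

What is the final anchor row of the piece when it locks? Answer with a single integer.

Spawn at (row=0, col=4). Try each row:
  row 0: fits
  row 1: fits
  row 2: fits
  row 3: fits
  row 4: blocked -> lock at row 3

Answer: 3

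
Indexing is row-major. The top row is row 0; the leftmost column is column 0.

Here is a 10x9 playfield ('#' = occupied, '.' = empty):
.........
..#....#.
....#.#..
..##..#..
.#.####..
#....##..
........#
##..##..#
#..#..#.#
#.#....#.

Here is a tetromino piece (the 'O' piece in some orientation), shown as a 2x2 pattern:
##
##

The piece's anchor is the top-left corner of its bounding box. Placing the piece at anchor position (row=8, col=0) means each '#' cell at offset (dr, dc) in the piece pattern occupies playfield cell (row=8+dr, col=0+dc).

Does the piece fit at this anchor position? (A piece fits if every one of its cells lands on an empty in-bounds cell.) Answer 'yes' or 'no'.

Answer: no

Derivation:
Check each piece cell at anchor (8, 0):
  offset (0,0) -> (8,0): occupied ('#') -> FAIL
  offset (0,1) -> (8,1): empty -> OK
  offset (1,0) -> (9,0): occupied ('#') -> FAIL
  offset (1,1) -> (9,1): empty -> OK
All cells valid: no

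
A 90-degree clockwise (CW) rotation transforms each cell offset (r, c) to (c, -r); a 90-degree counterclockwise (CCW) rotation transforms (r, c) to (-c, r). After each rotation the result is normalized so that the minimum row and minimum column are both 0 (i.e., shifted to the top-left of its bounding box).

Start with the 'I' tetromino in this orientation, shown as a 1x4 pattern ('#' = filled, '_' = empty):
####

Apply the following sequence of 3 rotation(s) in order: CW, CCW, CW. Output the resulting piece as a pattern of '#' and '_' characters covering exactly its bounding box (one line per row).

Answer: #
#
#
#

Derivation:
Start:
####
After rotation 1 (CW):
#
#
#
#
After rotation 2 (CCW):
####
After rotation 3 (CW):
#
#
#
#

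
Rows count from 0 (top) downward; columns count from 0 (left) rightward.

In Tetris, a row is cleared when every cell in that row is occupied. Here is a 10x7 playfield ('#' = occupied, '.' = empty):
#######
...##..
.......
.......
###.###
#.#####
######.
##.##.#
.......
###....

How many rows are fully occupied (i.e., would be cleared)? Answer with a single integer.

Answer: 1

Derivation:
Check each row:
  row 0: 0 empty cells -> FULL (clear)
  row 1: 5 empty cells -> not full
  row 2: 7 empty cells -> not full
  row 3: 7 empty cells -> not full
  row 4: 1 empty cell -> not full
  row 5: 1 empty cell -> not full
  row 6: 1 empty cell -> not full
  row 7: 2 empty cells -> not full
  row 8: 7 empty cells -> not full
  row 9: 4 empty cells -> not full
Total rows cleared: 1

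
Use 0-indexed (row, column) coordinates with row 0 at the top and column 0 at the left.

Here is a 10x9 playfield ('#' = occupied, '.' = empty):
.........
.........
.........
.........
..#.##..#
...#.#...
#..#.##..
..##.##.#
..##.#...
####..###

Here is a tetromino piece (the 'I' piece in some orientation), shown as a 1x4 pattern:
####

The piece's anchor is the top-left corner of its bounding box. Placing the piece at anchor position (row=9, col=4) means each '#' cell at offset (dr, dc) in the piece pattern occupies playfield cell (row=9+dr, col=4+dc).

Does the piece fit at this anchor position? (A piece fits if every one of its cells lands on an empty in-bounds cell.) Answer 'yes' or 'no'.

Check each piece cell at anchor (9, 4):
  offset (0,0) -> (9,4): empty -> OK
  offset (0,1) -> (9,5): empty -> OK
  offset (0,2) -> (9,6): occupied ('#') -> FAIL
  offset (0,3) -> (9,7): occupied ('#') -> FAIL
All cells valid: no

Answer: no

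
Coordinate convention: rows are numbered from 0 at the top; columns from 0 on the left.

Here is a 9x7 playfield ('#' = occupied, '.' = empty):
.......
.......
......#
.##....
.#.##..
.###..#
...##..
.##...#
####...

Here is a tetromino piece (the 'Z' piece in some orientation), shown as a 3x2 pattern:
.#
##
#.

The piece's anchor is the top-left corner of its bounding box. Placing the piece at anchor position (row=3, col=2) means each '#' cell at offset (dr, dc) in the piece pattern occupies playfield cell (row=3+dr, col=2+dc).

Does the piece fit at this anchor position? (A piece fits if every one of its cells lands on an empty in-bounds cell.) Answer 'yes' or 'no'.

Check each piece cell at anchor (3, 2):
  offset (0,1) -> (3,3): empty -> OK
  offset (1,0) -> (4,2): empty -> OK
  offset (1,1) -> (4,3): occupied ('#') -> FAIL
  offset (2,0) -> (5,2): occupied ('#') -> FAIL
All cells valid: no

Answer: no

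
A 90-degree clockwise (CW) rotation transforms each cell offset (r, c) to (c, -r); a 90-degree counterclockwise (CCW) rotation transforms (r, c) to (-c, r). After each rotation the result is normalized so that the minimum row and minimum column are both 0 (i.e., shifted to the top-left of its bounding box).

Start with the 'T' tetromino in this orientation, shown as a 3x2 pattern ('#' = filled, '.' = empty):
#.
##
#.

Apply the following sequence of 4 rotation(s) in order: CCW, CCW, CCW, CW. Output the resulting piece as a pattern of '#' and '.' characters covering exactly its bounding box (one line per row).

Answer: .#
##
.#

Derivation:
Start:
#.
##
#.
After rotation 1 (CCW):
.#.
###
After rotation 2 (CCW):
.#
##
.#
After rotation 3 (CCW):
###
.#.
After rotation 4 (CW):
.#
##
.#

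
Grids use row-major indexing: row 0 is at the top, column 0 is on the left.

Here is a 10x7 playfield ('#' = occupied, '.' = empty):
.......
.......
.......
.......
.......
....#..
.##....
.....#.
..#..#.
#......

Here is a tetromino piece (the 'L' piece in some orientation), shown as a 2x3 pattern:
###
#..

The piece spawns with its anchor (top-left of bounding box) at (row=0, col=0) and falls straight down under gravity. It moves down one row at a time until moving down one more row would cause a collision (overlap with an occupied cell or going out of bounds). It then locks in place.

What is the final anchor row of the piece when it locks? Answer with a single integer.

Spawn at (row=0, col=0). Try each row:
  row 0: fits
  row 1: fits
  row 2: fits
  row 3: fits
  row 4: fits
  row 5: fits
  row 6: blocked -> lock at row 5

Answer: 5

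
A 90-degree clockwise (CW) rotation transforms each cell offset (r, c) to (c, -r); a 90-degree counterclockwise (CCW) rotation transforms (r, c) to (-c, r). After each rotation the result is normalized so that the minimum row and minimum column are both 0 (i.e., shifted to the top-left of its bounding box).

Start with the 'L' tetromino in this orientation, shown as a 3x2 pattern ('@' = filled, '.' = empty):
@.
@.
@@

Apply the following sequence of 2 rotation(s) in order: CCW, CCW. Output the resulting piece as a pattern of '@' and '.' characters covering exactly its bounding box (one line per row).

Answer: @@
.@
.@

Derivation:
Start:
@.
@.
@@
After rotation 1 (CCW):
..@
@@@
After rotation 2 (CCW):
@@
.@
.@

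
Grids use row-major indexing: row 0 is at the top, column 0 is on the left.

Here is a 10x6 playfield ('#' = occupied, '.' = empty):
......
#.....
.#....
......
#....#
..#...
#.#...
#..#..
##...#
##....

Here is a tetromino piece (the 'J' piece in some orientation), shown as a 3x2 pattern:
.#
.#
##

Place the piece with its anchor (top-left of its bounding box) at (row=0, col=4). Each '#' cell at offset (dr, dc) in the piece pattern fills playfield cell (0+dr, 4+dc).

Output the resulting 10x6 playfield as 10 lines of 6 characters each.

Answer: .....#
#....#
.#..##
......
#....#
..#...
#.#...
#..#..
##...#
##....

Derivation:
Fill (0+0,4+1) = (0,5)
Fill (0+1,4+1) = (1,5)
Fill (0+2,4+0) = (2,4)
Fill (0+2,4+1) = (2,5)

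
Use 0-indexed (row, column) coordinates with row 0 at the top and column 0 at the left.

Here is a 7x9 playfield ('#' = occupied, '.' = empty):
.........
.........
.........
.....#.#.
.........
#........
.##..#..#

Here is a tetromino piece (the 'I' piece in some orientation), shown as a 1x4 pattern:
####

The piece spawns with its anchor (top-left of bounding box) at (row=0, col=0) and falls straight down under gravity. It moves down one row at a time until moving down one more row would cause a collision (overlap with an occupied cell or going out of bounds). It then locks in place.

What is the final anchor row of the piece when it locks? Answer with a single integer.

Spawn at (row=0, col=0). Try each row:
  row 0: fits
  row 1: fits
  row 2: fits
  row 3: fits
  row 4: fits
  row 5: blocked -> lock at row 4

Answer: 4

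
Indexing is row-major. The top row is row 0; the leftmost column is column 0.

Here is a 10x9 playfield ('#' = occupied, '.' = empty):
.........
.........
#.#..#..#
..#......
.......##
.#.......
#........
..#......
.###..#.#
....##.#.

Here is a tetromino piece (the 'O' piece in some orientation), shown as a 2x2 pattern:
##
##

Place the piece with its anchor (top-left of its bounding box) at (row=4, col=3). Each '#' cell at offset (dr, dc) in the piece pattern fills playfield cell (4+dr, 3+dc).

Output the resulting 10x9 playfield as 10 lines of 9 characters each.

Answer: .........
.........
#.#..#..#
..#......
...##..##
.#.##....
#........
..#......
.###..#.#
....##.#.

Derivation:
Fill (4+0,3+0) = (4,3)
Fill (4+0,3+1) = (4,4)
Fill (4+1,3+0) = (5,3)
Fill (4+1,3+1) = (5,4)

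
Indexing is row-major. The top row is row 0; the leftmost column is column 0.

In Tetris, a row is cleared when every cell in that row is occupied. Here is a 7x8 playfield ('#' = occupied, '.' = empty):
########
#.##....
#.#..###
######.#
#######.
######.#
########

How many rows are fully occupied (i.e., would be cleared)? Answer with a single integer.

Answer: 2

Derivation:
Check each row:
  row 0: 0 empty cells -> FULL (clear)
  row 1: 5 empty cells -> not full
  row 2: 3 empty cells -> not full
  row 3: 1 empty cell -> not full
  row 4: 1 empty cell -> not full
  row 5: 1 empty cell -> not full
  row 6: 0 empty cells -> FULL (clear)
Total rows cleared: 2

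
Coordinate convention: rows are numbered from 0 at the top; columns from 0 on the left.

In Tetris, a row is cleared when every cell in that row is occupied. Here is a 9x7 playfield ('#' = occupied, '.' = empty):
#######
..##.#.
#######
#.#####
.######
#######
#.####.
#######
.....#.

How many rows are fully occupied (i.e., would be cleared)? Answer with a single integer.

Answer: 4

Derivation:
Check each row:
  row 0: 0 empty cells -> FULL (clear)
  row 1: 4 empty cells -> not full
  row 2: 0 empty cells -> FULL (clear)
  row 3: 1 empty cell -> not full
  row 4: 1 empty cell -> not full
  row 5: 0 empty cells -> FULL (clear)
  row 6: 2 empty cells -> not full
  row 7: 0 empty cells -> FULL (clear)
  row 8: 6 empty cells -> not full
Total rows cleared: 4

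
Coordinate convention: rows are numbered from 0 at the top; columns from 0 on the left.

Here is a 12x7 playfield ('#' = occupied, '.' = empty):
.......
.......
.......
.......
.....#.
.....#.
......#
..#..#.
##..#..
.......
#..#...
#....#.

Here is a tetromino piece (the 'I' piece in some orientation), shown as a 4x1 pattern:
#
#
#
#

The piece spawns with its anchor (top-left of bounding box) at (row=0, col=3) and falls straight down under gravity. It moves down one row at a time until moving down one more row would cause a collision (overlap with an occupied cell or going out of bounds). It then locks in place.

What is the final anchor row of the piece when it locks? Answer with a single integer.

Spawn at (row=0, col=3). Try each row:
  row 0: fits
  row 1: fits
  row 2: fits
  row 3: fits
  row 4: fits
  row 5: fits
  row 6: fits
  row 7: blocked -> lock at row 6

Answer: 6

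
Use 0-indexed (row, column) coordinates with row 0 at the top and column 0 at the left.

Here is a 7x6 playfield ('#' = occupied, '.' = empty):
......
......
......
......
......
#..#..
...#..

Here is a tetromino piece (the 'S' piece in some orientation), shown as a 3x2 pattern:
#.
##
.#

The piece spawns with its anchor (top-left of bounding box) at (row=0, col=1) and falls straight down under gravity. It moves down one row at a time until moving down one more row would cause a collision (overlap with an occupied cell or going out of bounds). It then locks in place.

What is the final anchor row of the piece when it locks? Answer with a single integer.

Answer: 4

Derivation:
Spawn at (row=0, col=1). Try each row:
  row 0: fits
  row 1: fits
  row 2: fits
  row 3: fits
  row 4: fits
  row 5: blocked -> lock at row 4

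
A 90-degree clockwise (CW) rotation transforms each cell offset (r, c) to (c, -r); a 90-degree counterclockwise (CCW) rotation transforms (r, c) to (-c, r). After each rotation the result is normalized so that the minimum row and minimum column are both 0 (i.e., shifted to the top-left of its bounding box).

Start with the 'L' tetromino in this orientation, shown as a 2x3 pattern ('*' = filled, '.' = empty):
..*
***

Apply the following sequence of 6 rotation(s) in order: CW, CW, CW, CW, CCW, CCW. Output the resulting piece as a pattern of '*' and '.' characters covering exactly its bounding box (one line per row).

Answer: ***
*..

Derivation:
Start:
..*
***
After rotation 1 (CW):
*.
*.
**
After rotation 2 (CW):
***
*..
After rotation 3 (CW):
**
.*
.*
After rotation 4 (CW):
..*
***
After rotation 5 (CCW):
**
.*
.*
After rotation 6 (CCW):
***
*..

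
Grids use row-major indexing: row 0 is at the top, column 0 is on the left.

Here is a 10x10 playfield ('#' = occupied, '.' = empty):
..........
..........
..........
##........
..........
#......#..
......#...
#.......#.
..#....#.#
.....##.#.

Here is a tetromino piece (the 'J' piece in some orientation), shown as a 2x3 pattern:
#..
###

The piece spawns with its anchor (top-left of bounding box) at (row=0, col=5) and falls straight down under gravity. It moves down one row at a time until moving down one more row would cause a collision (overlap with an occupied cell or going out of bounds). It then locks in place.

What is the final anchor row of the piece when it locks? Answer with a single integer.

Answer: 3

Derivation:
Spawn at (row=0, col=5). Try each row:
  row 0: fits
  row 1: fits
  row 2: fits
  row 3: fits
  row 4: blocked -> lock at row 3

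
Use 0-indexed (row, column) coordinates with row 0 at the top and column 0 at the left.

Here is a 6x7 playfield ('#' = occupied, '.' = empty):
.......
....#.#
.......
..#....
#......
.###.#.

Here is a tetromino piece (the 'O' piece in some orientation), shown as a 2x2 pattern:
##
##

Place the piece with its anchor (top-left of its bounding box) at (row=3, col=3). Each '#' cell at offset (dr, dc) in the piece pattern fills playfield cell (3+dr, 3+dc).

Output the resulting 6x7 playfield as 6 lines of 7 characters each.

Answer: .......
....#.#
.......
..###..
#..##..
.###.#.

Derivation:
Fill (3+0,3+0) = (3,3)
Fill (3+0,3+1) = (3,4)
Fill (3+1,3+0) = (4,3)
Fill (3+1,3+1) = (4,4)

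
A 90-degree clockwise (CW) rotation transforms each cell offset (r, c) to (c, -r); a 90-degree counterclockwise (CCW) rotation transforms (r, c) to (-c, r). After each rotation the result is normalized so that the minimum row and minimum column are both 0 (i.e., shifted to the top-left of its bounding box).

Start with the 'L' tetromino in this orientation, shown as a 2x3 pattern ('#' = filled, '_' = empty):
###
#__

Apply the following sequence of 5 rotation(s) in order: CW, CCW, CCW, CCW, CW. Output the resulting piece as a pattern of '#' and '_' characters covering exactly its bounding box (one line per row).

Answer: #_
#_
##

Derivation:
Start:
###
#__
After rotation 1 (CW):
##
_#
_#
After rotation 2 (CCW):
###
#__
After rotation 3 (CCW):
#_
#_
##
After rotation 4 (CCW):
__#
###
After rotation 5 (CW):
#_
#_
##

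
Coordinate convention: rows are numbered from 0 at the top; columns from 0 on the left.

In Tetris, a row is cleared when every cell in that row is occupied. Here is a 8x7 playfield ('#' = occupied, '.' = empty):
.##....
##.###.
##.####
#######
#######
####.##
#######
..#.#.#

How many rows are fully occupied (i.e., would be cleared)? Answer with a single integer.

Check each row:
  row 0: 5 empty cells -> not full
  row 1: 2 empty cells -> not full
  row 2: 1 empty cell -> not full
  row 3: 0 empty cells -> FULL (clear)
  row 4: 0 empty cells -> FULL (clear)
  row 5: 1 empty cell -> not full
  row 6: 0 empty cells -> FULL (clear)
  row 7: 4 empty cells -> not full
Total rows cleared: 3

Answer: 3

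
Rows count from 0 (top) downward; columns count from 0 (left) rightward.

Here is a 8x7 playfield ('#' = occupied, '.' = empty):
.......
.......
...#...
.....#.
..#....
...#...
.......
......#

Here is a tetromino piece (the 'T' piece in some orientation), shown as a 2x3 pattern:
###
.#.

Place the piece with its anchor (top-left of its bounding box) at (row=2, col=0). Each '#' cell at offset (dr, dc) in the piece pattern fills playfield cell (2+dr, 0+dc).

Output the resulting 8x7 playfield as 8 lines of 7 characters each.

Answer: .......
.......
####...
.#...#.
..#....
...#...
.......
......#

Derivation:
Fill (2+0,0+0) = (2,0)
Fill (2+0,0+1) = (2,1)
Fill (2+0,0+2) = (2,2)
Fill (2+1,0+1) = (3,1)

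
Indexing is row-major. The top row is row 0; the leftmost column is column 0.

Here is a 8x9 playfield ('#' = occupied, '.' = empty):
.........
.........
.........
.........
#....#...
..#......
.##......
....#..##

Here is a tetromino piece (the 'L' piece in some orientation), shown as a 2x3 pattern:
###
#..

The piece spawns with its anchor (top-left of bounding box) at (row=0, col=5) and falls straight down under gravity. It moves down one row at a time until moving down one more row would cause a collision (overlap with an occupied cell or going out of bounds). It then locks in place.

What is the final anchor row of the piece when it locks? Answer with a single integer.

Spawn at (row=0, col=5). Try each row:
  row 0: fits
  row 1: fits
  row 2: fits
  row 3: blocked -> lock at row 2

Answer: 2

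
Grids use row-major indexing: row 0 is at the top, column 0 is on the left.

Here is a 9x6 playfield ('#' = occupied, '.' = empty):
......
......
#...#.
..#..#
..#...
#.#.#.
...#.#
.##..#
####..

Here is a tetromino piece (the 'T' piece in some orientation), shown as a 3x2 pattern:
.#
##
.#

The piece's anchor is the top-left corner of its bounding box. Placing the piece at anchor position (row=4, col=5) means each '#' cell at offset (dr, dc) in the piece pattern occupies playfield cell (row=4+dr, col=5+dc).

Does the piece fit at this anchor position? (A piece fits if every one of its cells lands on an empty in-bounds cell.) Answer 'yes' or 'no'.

Answer: no

Derivation:
Check each piece cell at anchor (4, 5):
  offset (0,1) -> (4,6): out of bounds -> FAIL
  offset (1,0) -> (5,5): empty -> OK
  offset (1,1) -> (5,6): out of bounds -> FAIL
  offset (2,1) -> (6,6): out of bounds -> FAIL
All cells valid: no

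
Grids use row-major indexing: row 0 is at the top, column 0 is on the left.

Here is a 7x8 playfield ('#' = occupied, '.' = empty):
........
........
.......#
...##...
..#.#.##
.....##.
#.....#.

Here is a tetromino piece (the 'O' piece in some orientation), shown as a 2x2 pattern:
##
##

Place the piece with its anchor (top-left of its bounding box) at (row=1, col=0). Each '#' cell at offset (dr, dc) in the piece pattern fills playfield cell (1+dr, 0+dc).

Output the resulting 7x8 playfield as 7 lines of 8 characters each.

Fill (1+0,0+0) = (1,0)
Fill (1+0,0+1) = (1,1)
Fill (1+1,0+0) = (2,0)
Fill (1+1,0+1) = (2,1)

Answer: ........
##......
##.....#
...##...
..#.#.##
.....##.
#.....#.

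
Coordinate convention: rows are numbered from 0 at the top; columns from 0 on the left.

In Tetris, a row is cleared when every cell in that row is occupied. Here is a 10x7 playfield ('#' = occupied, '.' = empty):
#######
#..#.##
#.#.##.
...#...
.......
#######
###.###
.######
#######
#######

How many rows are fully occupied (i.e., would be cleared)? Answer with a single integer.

Check each row:
  row 0: 0 empty cells -> FULL (clear)
  row 1: 3 empty cells -> not full
  row 2: 3 empty cells -> not full
  row 3: 6 empty cells -> not full
  row 4: 7 empty cells -> not full
  row 5: 0 empty cells -> FULL (clear)
  row 6: 1 empty cell -> not full
  row 7: 1 empty cell -> not full
  row 8: 0 empty cells -> FULL (clear)
  row 9: 0 empty cells -> FULL (clear)
Total rows cleared: 4

Answer: 4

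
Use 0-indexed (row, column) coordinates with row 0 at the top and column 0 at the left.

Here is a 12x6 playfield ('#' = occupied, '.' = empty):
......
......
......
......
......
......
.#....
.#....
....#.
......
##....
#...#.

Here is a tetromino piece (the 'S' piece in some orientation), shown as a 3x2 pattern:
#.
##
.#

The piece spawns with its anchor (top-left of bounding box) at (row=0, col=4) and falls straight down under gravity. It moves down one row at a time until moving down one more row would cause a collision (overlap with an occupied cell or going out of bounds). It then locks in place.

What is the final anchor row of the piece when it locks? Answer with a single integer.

Spawn at (row=0, col=4). Try each row:
  row 0: fits
  row 1: fits
  row 2: fits
  row 3: fits
  row 4: fits
  row 5: fits
  row 6: fits
  row 7: blocked -> lock at row 6

Answer: 6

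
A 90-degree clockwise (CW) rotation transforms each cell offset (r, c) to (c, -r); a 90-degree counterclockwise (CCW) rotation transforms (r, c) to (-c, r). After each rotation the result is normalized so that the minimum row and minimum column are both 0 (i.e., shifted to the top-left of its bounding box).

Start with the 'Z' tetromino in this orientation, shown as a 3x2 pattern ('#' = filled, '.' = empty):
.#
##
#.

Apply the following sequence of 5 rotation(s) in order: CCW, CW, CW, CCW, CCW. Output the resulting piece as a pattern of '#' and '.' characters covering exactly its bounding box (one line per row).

Answer: ##.
.##

Derivation:
Start:
.#
##
#.
After rotation 1 (CCW):
##.
.##
After rotation 2 (CW):
.#
##
#.
After rotation 3 (CW):
##.
.##
After rotation 4 (CCW):
.#
##
#.
After rotation 5 (CCW):
##.
.##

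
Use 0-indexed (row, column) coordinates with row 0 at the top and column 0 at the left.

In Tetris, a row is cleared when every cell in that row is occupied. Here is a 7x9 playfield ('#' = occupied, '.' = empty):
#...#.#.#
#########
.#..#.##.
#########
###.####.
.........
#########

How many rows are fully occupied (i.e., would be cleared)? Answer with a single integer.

Answer: 3

Derivation:
Check each row:
  row 0: 5 empty cells -> not full
  row 1: 0 empty cells -> FULL (clear)
  row 2: 5 empty cells -> not full
  row 3: 0 empty cells -> FULL (clear)
  row 4: 2 empty cells -> not full
  row 5: 9 empty cells -> not full
  row 6: 0 empty cells -> FULL (clear)
Total rows cleared: 3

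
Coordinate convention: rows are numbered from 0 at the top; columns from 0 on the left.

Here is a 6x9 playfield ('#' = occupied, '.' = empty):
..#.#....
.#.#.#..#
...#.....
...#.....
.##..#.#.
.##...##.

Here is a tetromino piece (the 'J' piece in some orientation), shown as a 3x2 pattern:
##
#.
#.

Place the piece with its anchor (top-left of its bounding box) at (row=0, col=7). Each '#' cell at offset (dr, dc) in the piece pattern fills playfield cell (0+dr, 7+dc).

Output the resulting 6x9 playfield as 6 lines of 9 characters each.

Answer: ..#.#..##
.#.#.#.##
...#...#.
...#.....
.##..#.#.
.##...##.

Derivation:
Fill (0+0,7+0) = (0,7)
Fill (0+0,7+1) = (0,8)
Fill (0+1,7+0) = (1,7)
Fill (0+2,7+0) = (2,7)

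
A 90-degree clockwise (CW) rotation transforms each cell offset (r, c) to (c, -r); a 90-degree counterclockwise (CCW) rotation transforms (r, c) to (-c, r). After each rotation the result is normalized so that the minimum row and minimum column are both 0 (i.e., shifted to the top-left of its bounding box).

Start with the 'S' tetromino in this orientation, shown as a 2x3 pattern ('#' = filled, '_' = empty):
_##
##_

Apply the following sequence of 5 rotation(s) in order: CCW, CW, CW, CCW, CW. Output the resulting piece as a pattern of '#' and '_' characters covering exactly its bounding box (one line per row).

Start:
_##
##_
After rotation 1 (CCW):
#_
##
_#
After rotation 2 (CW):
_##
##_
After rotation 3 (CW):
#_
##
_#
After rotation 4 (CCW):
_##
##_
After rotation 5 (CW):
#_
##
_#

Answer: #_
##
_#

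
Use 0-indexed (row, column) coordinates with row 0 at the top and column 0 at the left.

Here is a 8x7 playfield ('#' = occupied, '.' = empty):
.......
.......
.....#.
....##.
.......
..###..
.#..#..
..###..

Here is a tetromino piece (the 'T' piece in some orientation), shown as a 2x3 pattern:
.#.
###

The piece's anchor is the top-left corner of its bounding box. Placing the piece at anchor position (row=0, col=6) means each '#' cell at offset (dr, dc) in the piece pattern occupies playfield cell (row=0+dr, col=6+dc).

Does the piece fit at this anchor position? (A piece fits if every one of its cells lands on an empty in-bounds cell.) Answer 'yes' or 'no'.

Check each piece cell at anchor (0, 6):
  offset (0,1) -> (0,7): out of bounds -> FAIL
  offset (1,0) -> (1,6): empty -> OK
  offset (1,1) -> (1,7): out of bounds -> FAIL
  offset (1,2) -> (1,8): out of bounds -> FAIL
All cells valid: no

Answer: no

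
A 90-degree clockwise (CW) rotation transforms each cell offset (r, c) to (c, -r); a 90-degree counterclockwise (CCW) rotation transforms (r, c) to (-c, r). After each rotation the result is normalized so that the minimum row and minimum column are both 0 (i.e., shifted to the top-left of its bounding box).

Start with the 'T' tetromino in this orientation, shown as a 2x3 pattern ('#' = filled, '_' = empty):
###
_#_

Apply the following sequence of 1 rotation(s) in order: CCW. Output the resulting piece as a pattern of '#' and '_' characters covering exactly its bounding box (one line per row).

Start:
###
_#_
After rotation 1 (CCW):
#_
##
#_

Answer: #_
##
#_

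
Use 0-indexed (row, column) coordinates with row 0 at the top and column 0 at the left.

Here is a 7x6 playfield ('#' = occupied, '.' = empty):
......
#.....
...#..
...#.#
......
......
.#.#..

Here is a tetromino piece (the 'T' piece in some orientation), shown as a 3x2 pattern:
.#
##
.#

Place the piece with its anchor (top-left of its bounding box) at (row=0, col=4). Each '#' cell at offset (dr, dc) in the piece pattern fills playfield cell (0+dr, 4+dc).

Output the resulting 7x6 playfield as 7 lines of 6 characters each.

Fill (0+0,4+1) = (0,5)
Fill (0+1,4+0) = (1,4)
Fill (0+1,4+1) = (1,5)
Fill (0+2,4+1) = (2,5)

Answer: .....#
#...##
...#.#
...#.#
......
......
.#.#..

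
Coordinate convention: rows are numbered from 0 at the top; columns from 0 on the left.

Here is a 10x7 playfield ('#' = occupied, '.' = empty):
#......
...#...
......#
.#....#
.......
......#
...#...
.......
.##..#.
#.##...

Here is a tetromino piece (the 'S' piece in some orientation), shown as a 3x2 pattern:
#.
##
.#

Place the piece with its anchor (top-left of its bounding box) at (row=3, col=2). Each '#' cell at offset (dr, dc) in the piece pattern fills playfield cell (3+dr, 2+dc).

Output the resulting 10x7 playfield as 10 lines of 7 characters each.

Fill (3+0,2+0) = (3,2)
Fill (3+1,2+0) = (4,2)
Fill (3+1,2+1) = (4,3)
Fill (3+2,2+1) = (5,3)

Answer: #......
...#...
......#
.##...#
..##...
...#..#
...#...
.......
.##..#.
#.##...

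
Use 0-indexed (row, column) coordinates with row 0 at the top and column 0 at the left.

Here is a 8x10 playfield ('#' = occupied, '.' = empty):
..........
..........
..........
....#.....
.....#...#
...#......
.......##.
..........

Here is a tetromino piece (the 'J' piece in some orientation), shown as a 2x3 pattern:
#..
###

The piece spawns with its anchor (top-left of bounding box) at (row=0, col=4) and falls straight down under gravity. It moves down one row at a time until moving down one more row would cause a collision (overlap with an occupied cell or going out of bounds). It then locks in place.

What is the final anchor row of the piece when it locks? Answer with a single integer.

Answer: 1

Derivation:
Spawn at (row=0, col=4). Try each row:
  row 0: fits
  row 1: fits
  row 2: blocked -> lock at row 1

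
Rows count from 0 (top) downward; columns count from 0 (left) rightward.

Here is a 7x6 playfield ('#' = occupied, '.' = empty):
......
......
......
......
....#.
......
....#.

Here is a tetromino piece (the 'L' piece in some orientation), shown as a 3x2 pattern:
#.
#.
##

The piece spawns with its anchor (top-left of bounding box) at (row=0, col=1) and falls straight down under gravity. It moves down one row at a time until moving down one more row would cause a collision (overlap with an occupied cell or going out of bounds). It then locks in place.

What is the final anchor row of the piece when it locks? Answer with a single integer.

Answer: 4

Derivation:
Spawn at (row=0, col=1). Try each row:
  row 0: fits
  row 1: fits
  row 2: fits
  row 3: fits
  row 4: fits
  row 5: blocked -> lock at row 4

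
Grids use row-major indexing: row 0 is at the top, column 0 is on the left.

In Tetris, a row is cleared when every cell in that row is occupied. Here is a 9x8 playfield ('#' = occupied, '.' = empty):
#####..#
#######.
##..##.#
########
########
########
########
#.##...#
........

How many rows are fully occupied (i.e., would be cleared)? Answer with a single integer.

Check each row:
  row 0: 2 empty cells -> not full
  row 1: 1 empty cell -> not full
  row 2: 3 empty cells -> not full
  row 3: 0 empty cells -> FULL (clear)
  row 4: 0 empty cells -> FULL (clear)
  row 5: 0 empty cells -> FULL (clear)
  row 6: 0 empty cells -> FULL (clear)
  row 7: 4 empty cells -> not full
  row 8: 8 empty cells -> not full
Total rows cleared: 4

Answer: 4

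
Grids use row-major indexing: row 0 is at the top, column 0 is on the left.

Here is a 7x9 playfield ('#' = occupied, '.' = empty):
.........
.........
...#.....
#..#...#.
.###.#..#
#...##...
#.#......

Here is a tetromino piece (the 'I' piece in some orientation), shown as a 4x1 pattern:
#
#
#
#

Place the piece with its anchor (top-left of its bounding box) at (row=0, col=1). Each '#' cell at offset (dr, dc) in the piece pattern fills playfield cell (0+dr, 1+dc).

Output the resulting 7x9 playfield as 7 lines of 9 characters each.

Fill (0+0,1+0) = (0,1)
Fill (0+1,1+0) = (1,1)
Fill (0+2,1+0) = (2,1)
Fill (0+3,1+0) = (3,1)

Answer: .#.......
.#.......
.#.#.....
##.#...#.
.###.#..#
#...##...
#.#......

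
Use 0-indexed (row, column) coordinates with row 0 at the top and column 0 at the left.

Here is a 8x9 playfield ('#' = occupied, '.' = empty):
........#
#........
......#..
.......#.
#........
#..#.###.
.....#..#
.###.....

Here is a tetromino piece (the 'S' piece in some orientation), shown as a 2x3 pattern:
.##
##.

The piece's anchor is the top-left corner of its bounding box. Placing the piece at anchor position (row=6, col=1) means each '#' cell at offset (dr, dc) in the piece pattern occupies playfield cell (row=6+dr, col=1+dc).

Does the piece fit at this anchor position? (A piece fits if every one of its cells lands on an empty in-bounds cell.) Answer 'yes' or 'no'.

Answer: no

Derivation:
Check each piece cell at anchor (6, 1):
  offset (0,1) -> (6,2): empty -> OK
  offset (0,2) -> (6,3): empty -> OK
  offset (1,0) -> (7,1): occupied ('#') -> FAIL
  offset (1,1) -> (7,2): occupied ('#') -> FAIL
All cells valid: no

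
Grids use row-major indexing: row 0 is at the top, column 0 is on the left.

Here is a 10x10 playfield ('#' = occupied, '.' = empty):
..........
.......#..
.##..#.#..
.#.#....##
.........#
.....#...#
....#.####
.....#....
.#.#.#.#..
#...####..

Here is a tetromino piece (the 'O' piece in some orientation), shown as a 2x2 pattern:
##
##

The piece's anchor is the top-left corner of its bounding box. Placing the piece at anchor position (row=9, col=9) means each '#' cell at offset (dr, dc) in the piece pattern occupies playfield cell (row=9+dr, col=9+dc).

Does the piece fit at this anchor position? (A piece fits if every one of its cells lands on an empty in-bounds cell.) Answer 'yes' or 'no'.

Answer: no

Derivation:
Check each piece cell at anchor (9, 9):
  offset (0,0) -> (9,9): empty -> OK
  offset (0,1) -> (9,10): out of bounds -> FAIL
  offset (1,0) -> (10,9): out of bounds -> FAIL
  offset (1,1) -> (10,10): out of bounds -> FAIL
All cells valid: no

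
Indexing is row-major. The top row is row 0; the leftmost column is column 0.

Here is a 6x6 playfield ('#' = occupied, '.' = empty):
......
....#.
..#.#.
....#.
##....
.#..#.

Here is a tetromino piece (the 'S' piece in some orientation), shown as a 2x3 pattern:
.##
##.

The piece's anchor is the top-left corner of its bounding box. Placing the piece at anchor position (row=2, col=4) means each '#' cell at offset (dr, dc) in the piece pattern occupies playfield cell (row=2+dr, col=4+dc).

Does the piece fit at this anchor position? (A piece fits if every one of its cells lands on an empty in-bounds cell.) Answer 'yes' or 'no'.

Check each piece cell at anchor (2, 4):
  offset (0,1) -> (2,5): empty -> OK
  offset (0,2) -> (2,6): out of bounds -> FAIL
  offset (1,0) -> (3,4): occupied ('#') -> FAIL
  offset (1,1) -> (3,5): empty -> OK
All cells valid: no

Answer: no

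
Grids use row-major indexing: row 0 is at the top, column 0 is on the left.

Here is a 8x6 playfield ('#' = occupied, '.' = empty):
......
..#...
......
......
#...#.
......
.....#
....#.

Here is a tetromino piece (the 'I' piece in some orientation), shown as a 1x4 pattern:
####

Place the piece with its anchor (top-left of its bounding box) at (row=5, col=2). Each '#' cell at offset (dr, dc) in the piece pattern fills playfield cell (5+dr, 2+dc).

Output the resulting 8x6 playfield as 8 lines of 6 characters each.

Fill (5+0,2+0) = (5,2)
Fill (5+0,2+1) = (5,3)
Fill (5+0,2+2) = (5,4)
Fill (5+0,2+3) = (5,5)

Answer: ......
..#...
......
......
#...#.
..####
.....#
....#.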